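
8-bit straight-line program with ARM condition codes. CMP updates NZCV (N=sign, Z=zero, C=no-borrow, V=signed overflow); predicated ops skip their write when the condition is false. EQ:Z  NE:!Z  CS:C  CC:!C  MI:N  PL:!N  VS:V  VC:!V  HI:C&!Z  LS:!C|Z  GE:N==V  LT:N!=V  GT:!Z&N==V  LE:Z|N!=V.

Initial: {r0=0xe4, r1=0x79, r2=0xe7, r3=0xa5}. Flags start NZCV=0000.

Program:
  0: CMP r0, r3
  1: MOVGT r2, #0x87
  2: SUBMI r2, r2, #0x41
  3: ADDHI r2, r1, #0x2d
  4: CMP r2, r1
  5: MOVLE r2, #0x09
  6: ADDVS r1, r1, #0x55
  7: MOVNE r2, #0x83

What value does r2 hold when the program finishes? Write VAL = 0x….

VAL = 0x83

[0] flags=0010 → (cmp)
[1] flags=0010 GT?T → r2=0x87
[2] flags=0010 MI?F → skip
[3] flags=0010 HI?T → r2=0xa6
[4] flags=0011 → (cmp)
[5] flags=0011 LE?T → r2=0x09
[6] flags=0011 VS?T → r1=0xce
[7] flags=0011 NE?T → r2=0x83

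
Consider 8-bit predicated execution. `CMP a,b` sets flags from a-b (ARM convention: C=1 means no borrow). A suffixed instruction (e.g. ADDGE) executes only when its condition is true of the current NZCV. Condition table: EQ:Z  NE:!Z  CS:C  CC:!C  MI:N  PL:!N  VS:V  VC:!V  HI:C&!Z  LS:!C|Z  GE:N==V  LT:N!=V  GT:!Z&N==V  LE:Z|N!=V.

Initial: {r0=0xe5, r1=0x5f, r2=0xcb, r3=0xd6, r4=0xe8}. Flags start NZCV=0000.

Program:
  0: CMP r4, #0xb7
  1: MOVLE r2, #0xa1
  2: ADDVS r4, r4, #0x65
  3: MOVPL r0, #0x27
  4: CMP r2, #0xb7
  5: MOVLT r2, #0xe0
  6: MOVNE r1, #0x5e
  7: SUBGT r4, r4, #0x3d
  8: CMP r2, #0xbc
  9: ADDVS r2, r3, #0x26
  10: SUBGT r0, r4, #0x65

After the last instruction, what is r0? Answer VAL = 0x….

0: ✓ CMP  NZCV=0010
1: · MOVLE
2: · ADDVS
3: ✓ MOVPL  r0←0x27
4: ✓ CMP  NZCV=0010
5: · MOVLT
6: ✓ MOVNE  r1←0x5e
7: ✓ SUBGT  r4←0xab
8: ✓ CMP  NZCV=0010
9: · ADDVS
10: ✓ SUBGT  r0←0x46

VAL = 0x46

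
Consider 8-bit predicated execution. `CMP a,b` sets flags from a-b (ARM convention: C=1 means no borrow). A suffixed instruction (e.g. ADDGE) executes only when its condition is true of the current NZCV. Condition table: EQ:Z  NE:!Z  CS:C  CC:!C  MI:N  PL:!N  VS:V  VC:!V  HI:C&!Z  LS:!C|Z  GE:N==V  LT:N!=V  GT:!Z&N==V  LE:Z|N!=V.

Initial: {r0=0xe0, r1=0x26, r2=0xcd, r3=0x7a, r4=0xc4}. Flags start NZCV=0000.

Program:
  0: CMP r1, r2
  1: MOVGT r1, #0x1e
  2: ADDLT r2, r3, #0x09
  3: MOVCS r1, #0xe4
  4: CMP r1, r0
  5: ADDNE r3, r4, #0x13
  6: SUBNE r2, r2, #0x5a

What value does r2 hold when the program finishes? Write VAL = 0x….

0: ✓ CMP  NZCV=0000
1: ✓ MOVGT  r1←0x1e
2: · ADDLT
3: · MOVCS
4: ✓ CMP  NZCV=0000
5: ✓ ADDNE  r3←0xd7
6: ✓ SUBNE  r2←0x73

VAL = 0x73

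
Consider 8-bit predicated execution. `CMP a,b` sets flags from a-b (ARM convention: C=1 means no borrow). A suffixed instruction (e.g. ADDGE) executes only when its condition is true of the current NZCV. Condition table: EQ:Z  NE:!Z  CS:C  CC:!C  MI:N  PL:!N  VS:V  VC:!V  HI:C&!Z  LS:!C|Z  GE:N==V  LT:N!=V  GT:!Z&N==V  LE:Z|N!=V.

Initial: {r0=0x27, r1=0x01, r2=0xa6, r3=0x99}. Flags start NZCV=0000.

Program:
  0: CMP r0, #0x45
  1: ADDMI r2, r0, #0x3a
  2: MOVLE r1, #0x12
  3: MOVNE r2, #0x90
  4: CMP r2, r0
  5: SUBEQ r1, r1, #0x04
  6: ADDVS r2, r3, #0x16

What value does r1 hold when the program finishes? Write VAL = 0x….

0: ✓ CMP  NZCV=1000
1: ✓ ADDMI  r2←0x61
2: ✓ MOVLE  r1←0x12
3: ✓ MOVNE  r2←0x90
4: ✓ CMP  NZCV=0011
5: · SUBEQ
6: ✓ ADDVS  r2←0xaf

VAL = 0x12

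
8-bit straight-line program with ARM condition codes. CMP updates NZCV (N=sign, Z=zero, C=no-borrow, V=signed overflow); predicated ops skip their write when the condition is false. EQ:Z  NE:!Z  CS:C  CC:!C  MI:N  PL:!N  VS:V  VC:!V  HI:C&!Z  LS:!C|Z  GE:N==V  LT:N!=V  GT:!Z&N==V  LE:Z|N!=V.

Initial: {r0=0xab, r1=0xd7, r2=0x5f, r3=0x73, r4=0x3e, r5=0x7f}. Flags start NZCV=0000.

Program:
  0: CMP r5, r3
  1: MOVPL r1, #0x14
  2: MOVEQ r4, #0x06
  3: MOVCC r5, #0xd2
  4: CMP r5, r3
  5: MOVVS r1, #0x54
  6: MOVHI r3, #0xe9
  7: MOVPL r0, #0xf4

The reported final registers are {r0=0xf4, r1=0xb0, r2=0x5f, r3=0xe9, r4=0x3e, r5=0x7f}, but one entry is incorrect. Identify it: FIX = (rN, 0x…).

0: ✓ CMP  NZCV=0010
1: ✓ MOVPL  r1←0x14
2: · MOVEQ
3: · MOVCC
4: ✓ CMP  NZCV=0010
5: · MOVVS
6: ✓ MOVHI  r3←0xe9
7: ✓ MOVPL  r0←0xf4

FIX = (r1, 0x14)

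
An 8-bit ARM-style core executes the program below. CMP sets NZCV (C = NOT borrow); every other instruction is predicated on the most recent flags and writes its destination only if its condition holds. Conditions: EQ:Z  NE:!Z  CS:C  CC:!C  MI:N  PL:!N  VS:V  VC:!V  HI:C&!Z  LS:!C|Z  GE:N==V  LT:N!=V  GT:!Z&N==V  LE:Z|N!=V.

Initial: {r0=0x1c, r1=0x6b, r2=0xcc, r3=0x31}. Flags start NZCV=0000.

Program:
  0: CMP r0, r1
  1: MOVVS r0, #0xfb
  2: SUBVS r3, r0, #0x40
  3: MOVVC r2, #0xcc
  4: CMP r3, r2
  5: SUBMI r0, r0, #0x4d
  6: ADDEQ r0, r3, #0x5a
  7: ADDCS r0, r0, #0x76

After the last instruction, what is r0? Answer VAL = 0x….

[0] flags=1000 → (cmp)
[1] flags=1000 VS?F → skip
[2] flags=1000 VS?F → skip
[3] flags=1000 VC?T → r2=0xcc
[4] flags=0000 → (cmp)
[5] flags=0000 MI?F → skip
[6] flags=0000 EQ?F → skip
[7] flags=0000 CS?F → skip

VAL = 0x1c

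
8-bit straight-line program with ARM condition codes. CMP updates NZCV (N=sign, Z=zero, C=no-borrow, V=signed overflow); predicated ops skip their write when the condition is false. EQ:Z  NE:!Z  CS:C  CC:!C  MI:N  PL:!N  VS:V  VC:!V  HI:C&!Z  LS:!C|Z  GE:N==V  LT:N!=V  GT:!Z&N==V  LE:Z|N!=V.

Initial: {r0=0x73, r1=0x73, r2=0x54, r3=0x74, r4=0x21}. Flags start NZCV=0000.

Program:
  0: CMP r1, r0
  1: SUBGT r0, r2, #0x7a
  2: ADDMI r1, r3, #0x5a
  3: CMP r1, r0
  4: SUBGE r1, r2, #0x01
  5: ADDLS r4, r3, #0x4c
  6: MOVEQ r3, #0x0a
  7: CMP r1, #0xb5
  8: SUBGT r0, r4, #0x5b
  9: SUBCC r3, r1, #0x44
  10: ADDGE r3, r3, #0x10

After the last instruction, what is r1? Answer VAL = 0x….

VAL = 0x53

[0] flags=0110 → (cmp)
[1] flags=0110 GT?F → skip
[2] flags=0110 MI?F → skip
[3] flags=0110 → (cmp)
[4] flags=0110 GE?T → r1=0x53
[5] flags=0110 LS?T → r4=0xc0
[6] flags=0110 EQ?T → r3=0x0a
[7] flags=1001 → (cmp)
[8] flags=1001 GT?T → r0=0x65
[9] flags=1001 CC?T → r3=0x0f
[10] flags=1001 GE?T → r3=0x1f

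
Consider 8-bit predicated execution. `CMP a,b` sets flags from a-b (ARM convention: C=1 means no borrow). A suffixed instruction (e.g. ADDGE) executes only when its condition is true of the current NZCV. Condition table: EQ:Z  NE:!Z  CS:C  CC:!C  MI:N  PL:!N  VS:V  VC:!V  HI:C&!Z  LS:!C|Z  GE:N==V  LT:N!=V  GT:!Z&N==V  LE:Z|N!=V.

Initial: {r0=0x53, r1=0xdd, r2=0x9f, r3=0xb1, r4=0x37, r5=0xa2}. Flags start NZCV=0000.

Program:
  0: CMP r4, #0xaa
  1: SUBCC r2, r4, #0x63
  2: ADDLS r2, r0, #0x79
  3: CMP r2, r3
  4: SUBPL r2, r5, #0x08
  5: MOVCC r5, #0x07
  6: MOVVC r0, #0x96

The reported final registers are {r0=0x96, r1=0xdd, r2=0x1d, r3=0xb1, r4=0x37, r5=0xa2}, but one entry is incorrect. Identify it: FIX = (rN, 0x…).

[0] flags=1001 → (cmp)
[1] flags=1001 CC?T → r2=0xd4
[2] flags=1001 LS?T → r2=0xcc
[3] flags=0010 → (cmp)
[4] flags=0010 PL?T → r2=0x9a
[5] flags=0010 CC?F → skip
[6] flags=0010 VC?T → r0=0x96

FIX = (r2, 0x9a)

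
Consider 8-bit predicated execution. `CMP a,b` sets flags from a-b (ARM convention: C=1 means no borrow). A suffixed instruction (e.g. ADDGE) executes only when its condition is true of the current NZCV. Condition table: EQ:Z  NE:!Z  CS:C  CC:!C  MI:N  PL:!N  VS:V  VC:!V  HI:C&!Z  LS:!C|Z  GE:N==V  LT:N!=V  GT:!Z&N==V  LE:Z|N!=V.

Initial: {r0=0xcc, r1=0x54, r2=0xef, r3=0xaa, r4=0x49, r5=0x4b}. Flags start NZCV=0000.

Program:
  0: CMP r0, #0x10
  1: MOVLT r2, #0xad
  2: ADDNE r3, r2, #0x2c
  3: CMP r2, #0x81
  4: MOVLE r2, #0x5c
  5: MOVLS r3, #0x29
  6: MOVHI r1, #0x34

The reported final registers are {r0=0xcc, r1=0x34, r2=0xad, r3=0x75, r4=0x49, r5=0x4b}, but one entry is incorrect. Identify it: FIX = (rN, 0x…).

FIX = (r3, 0xd9)

0: ✓ CMP  NZCV=1010
1: ✓ MOVLT  r2←0xad
2: ✓ ADDNE  r3←0xd9
3: ✓ CMP  NZCV=0010
4: · MOVLE
5: · MOVLS
6: ✓ MOVHI  r1←0x34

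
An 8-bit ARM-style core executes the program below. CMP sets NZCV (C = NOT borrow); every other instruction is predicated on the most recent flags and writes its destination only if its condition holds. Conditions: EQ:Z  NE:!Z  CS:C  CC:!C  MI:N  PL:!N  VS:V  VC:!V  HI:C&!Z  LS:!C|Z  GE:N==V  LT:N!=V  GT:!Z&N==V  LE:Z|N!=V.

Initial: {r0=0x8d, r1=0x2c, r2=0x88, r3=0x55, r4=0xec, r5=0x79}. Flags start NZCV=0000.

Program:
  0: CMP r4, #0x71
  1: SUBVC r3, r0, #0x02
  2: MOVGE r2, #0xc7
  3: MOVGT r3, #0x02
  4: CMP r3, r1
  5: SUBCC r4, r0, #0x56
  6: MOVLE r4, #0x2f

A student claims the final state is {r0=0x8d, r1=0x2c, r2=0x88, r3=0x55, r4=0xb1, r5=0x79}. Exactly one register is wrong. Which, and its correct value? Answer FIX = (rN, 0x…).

[0] flags=0011 → (cmp)
[1] flags=0011 VC?F → skip
[2] flags=0011 GE?F → skip
[3] flags=0011 GT?F → skip
[4] flags=0010 → (cmp)
[5] flags=0010 CC?F → skip
[6] flags=0010 LE?F → skip

FIX = (r4, 0xec)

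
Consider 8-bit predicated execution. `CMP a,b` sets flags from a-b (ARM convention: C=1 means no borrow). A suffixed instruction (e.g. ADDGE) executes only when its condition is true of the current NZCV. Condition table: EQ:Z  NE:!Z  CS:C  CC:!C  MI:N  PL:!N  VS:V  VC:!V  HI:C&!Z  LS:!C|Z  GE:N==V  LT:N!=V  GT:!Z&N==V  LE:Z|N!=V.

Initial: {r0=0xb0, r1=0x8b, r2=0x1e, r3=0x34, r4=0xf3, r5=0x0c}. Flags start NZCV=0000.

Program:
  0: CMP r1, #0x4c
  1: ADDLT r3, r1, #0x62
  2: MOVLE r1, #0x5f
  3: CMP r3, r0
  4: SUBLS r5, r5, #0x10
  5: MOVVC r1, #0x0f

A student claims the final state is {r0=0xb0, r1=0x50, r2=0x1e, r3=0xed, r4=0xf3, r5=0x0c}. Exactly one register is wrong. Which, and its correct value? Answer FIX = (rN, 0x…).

FIX = (r1, 0x0f)

[0] flags=0011 → (cmp)
[1] flags=0011 LT?T → r3=0xed
[2] flags=0011 LE?T → r1=0x5f
[3] flags=0010 → (cmp)
[4] flags=0010 LS?F → skip
[5] flags=0010 VC?T → r1=0x0f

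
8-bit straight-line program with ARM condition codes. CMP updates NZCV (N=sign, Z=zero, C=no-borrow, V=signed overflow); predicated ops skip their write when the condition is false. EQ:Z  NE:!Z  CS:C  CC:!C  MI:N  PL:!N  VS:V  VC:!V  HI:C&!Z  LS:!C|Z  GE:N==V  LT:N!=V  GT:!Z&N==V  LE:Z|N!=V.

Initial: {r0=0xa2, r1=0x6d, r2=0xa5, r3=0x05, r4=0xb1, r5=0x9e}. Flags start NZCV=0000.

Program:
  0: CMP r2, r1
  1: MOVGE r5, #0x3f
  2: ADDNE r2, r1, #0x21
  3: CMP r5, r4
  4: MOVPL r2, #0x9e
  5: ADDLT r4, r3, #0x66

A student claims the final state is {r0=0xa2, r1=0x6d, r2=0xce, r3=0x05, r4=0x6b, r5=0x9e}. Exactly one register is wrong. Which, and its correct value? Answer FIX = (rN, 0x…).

FIX = (r2, 0x8e)

[0] flags=0011 → (cmp)
[1] flags=0011 GE?F → skip
[2] flags=0011 NE?T → r2=0x8e
[3] flags=1000 → (cmp)
[4] flags=1000 PL?F → skip
[5] flags=1000 LT?T → r4=0x6b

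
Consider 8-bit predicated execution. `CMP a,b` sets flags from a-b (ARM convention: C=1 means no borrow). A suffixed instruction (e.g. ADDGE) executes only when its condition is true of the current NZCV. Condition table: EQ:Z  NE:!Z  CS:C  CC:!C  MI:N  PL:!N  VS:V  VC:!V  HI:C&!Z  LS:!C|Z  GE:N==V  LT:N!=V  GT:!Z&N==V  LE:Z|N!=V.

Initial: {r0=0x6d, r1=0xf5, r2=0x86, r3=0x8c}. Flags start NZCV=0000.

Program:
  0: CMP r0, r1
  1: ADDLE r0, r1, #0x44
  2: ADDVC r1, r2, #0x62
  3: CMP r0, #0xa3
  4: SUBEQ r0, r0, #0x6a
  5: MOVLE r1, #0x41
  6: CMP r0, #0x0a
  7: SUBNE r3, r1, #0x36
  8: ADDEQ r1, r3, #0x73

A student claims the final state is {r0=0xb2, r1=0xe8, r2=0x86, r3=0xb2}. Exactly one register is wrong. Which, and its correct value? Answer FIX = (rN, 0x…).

FIX = (r0, 0x6d)

[0] flags=0000 → (cmp)
[1] flags=0000 LE?F → skip
[2] flags=0000 VC?T → r1=0xe8
[3] flags=1001 → (cmp)
[4] flags=1001 EQ?F → skip
[5] flags=1001 LE?F → skip
[6] flags=0010 → (cmp)
[7] flags=0010 NE?T → r3=0xb2
[8] flags=0010 EQ?F → skip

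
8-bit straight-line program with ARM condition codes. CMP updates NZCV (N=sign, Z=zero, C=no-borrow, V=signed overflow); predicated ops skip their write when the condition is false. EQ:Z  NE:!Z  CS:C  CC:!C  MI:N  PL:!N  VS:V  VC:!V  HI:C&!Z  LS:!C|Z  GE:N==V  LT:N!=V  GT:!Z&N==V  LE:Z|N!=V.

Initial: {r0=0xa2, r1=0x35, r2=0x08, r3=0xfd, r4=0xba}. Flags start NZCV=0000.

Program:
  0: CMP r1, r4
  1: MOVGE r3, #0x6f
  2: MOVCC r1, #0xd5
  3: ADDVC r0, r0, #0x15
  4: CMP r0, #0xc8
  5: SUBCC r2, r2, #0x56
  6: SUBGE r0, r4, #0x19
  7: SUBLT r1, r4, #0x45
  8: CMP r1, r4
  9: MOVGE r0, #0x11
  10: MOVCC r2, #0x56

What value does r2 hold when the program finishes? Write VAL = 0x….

VAL = 0x56

0: ✓ CMP  NZCV=0000
1: ✓ MOVGE  r3←0x6f
2: ✓ MOVCC  r1←0xd5
3: ✓ ADDVC  r0←0xb7
4: ✓ CMP  NZCV=1000
5: ✓ SUBCC  r2←0xb2
6: · SUBGE
7: ✓ SUBLT  r1←0x75
8: ✓ CMP  NZCV=1001
9: ✓ MOVGE  r0←0x11
10: ✓ MOVCC  r2←0x56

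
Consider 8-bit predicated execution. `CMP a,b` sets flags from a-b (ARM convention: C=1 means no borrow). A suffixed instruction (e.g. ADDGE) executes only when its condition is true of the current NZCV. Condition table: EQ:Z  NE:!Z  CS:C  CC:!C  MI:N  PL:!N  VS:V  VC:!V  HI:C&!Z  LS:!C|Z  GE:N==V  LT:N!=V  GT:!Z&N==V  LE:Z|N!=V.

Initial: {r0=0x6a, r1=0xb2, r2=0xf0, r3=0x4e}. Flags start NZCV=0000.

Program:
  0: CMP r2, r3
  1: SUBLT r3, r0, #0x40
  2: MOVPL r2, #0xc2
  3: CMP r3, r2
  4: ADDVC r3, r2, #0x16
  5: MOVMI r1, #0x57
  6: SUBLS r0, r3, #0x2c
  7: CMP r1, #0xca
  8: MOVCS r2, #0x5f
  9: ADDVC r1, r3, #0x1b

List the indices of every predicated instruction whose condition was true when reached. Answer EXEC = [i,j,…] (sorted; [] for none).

[0] flags=1010 → (cmp)
[1] flags=1010 LT?T → r3=0x2a
[2] flags=1010 PL?F → skip
[3] flags=0000 → (cmp)
[4] flags=0000 VC?T → r3=0x06
[5] flags=0000 MI?F → skip
[6] flags=0000 LS?T → r0=0xda
[7] flags=1000 → (cmp)
[8] flags=1000 CS?F → skip
[9] flags=1000 VC?T → r1=0x21

EXEC = [1,4,6,9]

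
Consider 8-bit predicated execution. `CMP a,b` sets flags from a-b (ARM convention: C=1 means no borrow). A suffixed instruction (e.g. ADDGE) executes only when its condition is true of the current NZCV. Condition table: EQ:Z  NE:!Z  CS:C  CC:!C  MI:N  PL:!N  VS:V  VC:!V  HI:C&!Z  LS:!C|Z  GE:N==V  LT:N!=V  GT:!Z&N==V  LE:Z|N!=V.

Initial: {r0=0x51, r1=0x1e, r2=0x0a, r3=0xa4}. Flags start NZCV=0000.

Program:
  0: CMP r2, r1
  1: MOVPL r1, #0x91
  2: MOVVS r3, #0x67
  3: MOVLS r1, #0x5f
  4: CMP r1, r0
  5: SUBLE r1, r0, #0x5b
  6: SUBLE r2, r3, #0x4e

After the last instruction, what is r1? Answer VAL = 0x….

VAL = 0x5f

[0] flags=1000 → (cmp)
[1] flags=1000 PL?F → skip
[2] flags=1000 VS?F → skip
[3] flags=1000 LS?T → r1=0x5f
[4] flags=0010 → (cmp)
[5] flags=0010 LE?F → skip
[6] flags=0010 LE?F → skip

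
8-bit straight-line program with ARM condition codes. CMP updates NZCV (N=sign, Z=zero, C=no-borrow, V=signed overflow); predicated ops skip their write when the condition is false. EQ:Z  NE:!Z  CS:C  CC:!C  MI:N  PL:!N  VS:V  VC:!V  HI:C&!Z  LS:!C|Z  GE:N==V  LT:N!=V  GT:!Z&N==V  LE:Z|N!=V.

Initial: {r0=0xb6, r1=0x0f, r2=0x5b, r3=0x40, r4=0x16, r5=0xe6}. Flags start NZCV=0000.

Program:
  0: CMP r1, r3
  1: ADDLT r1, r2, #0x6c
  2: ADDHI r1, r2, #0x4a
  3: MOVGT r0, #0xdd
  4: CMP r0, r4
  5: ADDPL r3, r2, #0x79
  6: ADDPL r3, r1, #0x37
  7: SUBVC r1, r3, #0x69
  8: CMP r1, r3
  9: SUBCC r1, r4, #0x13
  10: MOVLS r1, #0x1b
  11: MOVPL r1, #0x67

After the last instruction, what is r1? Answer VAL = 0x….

VAL = 0xd7

[0] flags=1000 → (cmp)
[1] flags=1000 LT?T → r1=0xc7
[2] flags=1000 HI?F → skip
[3] flags=1000 GT?F → skip
[4] flags=1010 → (cmp)
[5] flags=1010 PL?F → skip
[6] flags=1010 PL?F → skip
[7] flags=1010 VC?T → r1=0xd7
[8] flags=1010 → (cmp)
[9] flags=1010 CC?F → skip
[10] flags=1010 LS?F → skip
[11] flags=1010 PL?F → skip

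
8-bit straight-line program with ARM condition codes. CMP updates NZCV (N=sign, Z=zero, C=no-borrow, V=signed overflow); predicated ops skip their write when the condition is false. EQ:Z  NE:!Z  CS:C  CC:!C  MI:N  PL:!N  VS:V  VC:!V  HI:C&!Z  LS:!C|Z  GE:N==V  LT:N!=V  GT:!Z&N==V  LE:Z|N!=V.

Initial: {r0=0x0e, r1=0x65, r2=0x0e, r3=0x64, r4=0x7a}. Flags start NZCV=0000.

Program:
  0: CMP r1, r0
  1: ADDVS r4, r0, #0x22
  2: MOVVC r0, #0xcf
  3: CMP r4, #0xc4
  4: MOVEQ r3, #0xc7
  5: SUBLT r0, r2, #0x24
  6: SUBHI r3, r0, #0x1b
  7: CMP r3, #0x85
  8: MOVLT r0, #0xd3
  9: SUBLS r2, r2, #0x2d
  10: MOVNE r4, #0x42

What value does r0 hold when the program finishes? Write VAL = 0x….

0: ✓ CMP  NZCV=0010
1: · ADDVS
2: ✓ MOVVC  r0←0xcf
3: ✓ CMP  NZCV=1001
4: · MOVEQ
5: · SUBLT
6: · SUBHI
7: ✓ CMP  NZCV=1001
8: · MOVLT
9: ✓ SUBLS  r2←0xe1
10: ✓ MOVNE  r4←0x42

VAL = 0xcf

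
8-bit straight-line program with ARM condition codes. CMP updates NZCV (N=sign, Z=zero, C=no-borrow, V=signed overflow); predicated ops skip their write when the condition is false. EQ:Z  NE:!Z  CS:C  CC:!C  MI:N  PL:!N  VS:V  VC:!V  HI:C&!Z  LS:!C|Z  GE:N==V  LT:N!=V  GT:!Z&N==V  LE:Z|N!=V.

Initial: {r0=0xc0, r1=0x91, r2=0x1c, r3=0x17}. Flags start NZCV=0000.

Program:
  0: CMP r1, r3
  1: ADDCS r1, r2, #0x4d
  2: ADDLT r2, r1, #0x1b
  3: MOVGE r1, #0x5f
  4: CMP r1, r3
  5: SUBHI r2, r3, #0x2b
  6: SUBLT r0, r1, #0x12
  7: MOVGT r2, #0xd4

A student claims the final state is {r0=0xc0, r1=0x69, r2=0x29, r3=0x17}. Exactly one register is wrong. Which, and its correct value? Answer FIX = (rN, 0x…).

[0] flags=0011 → (cmp)
[1] flags=0011 CS?T → r1=0x69
[2] flags=0011 LT?T → r2=0x84
[3] flags=0011 GE?F → skip
[4] flags=0010 → (cmp)
[5] flags=0010 HI?T → r2=0xec
[6] flags=0010 LT?F → skip
[7] flags=0010 GT?T → r2=0xd4

FIX = (r2, 0xd4)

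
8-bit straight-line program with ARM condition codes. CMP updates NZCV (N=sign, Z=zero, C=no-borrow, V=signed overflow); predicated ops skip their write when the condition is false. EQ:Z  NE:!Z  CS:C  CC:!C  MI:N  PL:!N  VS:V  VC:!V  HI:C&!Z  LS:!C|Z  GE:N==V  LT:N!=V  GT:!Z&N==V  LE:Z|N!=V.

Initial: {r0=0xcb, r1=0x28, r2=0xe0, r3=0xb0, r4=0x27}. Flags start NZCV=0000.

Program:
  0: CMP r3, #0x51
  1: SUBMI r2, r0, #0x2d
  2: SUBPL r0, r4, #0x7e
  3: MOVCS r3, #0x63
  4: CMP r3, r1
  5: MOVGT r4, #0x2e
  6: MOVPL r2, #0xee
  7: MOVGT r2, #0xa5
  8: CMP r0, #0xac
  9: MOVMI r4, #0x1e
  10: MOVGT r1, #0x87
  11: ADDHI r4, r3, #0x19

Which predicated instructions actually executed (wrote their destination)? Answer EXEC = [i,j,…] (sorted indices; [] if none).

EXEC = [2,3,5,6,7,9]

0: ✓ CMP  NZCV=0011
1: · SUBMI
2: ✓ SUBPL  r0←0xa9
3: ✓ MOVCS  r3←0x63
4: ✓ CMP  NZCV=0010
5: ✓ MOVGT  r4←0x2e
6: ✓ MOVPL  r2←0xee
7: ✓ MOVGT  r2←0xa5
8: ✓ CMP  NZCV=1000
9: ✓ MOVMI  r4←0x1e
10: · MOVGT
11: · ADDHI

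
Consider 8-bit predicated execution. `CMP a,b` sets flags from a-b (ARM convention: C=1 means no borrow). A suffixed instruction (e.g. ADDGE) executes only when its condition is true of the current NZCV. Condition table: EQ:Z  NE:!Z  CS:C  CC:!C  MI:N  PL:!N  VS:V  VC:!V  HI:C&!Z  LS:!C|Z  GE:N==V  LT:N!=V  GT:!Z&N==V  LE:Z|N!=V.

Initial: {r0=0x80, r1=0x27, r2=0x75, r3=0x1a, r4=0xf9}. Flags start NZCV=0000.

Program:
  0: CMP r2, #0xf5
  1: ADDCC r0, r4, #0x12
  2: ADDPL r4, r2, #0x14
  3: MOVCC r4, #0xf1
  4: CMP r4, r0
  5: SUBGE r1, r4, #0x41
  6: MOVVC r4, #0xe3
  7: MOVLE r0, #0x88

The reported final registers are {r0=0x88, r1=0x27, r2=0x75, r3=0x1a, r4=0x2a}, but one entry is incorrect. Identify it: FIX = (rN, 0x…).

FIX = (r4, 0xe3)

0: ✓ CMP  NZCV=1001
1: ✓ ADDCC  r0←0x0b
2: · ADDPL
3: ✓ MOVCC  r4←0xf1
4: ✓ CMP  NZCV=1010
5: · SUBGE
6: ✓ MOVVC  r4←0xe3
7: ✓ MOVLE  r0←0x88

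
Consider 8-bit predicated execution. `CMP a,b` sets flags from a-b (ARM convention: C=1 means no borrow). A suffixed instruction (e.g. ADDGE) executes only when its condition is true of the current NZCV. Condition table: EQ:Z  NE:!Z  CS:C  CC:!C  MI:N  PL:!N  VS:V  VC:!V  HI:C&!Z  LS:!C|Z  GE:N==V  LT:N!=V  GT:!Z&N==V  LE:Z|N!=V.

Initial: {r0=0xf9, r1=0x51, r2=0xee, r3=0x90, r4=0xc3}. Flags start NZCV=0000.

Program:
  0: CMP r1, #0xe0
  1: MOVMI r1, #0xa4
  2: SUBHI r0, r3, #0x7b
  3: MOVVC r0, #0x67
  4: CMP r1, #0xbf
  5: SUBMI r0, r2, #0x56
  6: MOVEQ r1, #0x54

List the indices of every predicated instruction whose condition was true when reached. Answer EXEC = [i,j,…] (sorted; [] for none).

0: ✓ CMP  NZCV=0000
1: · MOVMI
2: · SUBHI
3: ✓ MOVVC  r0←0x67
4: ✓ CMP  NZCV=1001
5: ✓ SUBMI  r0←0x98
6: · MOVEQ

EXEC = [3,5]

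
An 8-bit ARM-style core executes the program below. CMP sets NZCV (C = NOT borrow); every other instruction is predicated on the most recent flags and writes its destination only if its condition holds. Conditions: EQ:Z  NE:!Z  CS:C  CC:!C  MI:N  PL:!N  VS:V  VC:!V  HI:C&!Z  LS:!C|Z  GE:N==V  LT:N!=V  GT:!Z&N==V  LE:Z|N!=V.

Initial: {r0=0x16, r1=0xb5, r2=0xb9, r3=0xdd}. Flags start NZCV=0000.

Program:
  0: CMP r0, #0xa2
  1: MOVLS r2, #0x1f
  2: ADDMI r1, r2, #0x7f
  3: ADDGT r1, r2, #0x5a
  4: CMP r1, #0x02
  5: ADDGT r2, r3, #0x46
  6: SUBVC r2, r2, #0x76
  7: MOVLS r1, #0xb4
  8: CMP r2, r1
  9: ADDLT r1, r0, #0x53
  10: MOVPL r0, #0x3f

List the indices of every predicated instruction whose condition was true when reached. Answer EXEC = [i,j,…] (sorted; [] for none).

[0] flags=0000 → (cmp)
[1] flags=0000 LS?T → r2=0x1f
[2] flags=0000 MI?F → skip
[3] flags=0000 GT?T → r1=0x79
[4] flags=0010 → (cmp)
[5] flags=0010 GT?T → r2=0x23
[6] flags=0010 VC?T → r2=0xad
[7] flags=0010 LS?F → skip
[8] flags=0011 → (cmp)
[9] flags=0011 LT?T → r1=0x69
[10] flags=0011 PL?T → r0=0x3f

EXEC = [1,3,5,6,9,10]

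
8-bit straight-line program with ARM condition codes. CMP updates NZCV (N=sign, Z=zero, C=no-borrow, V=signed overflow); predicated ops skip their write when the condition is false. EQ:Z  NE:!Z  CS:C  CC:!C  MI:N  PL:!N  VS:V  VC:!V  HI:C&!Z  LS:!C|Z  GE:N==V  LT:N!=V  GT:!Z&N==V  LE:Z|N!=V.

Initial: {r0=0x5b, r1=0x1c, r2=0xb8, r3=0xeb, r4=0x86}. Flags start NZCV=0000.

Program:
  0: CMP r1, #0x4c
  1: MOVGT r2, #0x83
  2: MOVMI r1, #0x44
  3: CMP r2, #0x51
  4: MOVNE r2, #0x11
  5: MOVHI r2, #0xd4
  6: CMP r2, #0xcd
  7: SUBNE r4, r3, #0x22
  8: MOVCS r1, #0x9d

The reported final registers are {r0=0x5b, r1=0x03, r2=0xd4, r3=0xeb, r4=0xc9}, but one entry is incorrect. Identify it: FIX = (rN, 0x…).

0: ✓ CMP  NZCV=1000
1: · MOVGT
2: ✓ MOVMI  r1←0x44
3: ✓ CMP  NZCV=0011
4: ✓ MOVNE  r2←0x11
5: ✓ MOVHI  r2←0xd4
6: ✓ CMP  NZCV=0010
7: ✓ SUBNE  r4←0xc9
8: ✓ MOVCS  r1←0x9d

FIX = (r1, 0x9d)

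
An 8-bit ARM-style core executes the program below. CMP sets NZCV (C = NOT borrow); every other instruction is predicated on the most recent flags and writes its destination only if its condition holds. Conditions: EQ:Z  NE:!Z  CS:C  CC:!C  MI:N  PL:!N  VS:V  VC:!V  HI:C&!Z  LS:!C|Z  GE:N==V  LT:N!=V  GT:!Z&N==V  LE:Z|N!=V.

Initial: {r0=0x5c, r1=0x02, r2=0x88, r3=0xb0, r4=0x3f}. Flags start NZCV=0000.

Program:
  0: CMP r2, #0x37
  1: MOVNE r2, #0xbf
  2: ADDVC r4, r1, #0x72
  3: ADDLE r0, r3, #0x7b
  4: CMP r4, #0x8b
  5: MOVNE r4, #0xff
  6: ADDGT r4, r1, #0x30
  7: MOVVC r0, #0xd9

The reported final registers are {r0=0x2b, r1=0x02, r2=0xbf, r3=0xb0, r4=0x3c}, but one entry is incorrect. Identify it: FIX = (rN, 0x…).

[0] flags=0011 → (cmp)
[1] flags=0011 NE?T → r2=0xbf
[2] flags=0011 VC?F → skip
[3] flags=0011 LE?T → r0=0x2b
[4] flags=1001 → (cmp)
[5] flags=1001 NE?T → r4=0xff
[6] flags=1001 GT?T → r4=0x32
[7] flags=1001 VC?F → skip

FIX = (r4, 0x32)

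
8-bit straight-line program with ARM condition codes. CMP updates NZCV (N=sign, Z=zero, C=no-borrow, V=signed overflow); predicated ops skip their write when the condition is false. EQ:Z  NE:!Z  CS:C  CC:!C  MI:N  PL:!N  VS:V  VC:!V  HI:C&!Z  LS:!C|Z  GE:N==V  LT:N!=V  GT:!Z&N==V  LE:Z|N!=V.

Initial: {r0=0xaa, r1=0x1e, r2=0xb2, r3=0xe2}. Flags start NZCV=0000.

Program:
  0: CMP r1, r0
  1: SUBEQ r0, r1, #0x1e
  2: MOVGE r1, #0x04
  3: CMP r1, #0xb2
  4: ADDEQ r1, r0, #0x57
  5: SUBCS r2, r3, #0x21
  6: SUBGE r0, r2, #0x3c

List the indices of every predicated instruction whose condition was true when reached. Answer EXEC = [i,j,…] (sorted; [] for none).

EXEC = [2,6]

[0] flags=0000 → (cmp)
[1] flags=0000 EQ?F → skip
[2] flags=0000 GE?T → r1=0x04
[3] flags=0000 → (cmp)
[4] flags=0000 EQ?F → skip
[5] flags=0000 CS?F → skip
[6] flags=0000 GE?T → r0=0x76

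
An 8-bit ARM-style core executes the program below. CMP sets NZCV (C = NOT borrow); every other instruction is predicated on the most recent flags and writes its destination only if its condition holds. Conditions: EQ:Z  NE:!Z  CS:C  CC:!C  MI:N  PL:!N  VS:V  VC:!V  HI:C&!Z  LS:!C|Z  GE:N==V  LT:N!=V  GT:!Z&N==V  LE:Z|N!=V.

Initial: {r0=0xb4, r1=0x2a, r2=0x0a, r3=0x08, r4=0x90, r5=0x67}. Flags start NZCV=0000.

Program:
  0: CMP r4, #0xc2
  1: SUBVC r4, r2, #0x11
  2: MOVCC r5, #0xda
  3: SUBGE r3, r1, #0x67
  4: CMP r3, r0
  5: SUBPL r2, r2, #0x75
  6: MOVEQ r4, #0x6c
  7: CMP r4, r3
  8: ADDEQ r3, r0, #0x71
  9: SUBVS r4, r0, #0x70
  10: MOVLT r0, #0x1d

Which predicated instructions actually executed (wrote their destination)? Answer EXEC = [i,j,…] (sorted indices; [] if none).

0: ✓ CMP  NZCV=1000
1: ✓ SUBVC  r4←0xf9
2: ✓ MOVCC  r5←0xda
3: · SUBGE
4: ✓ CMP  NZCV=0000
5: ✓ SUBPL  r2←0x95
6: · MOVEQ
7: ✓ CMP  NZCV=1010
8: · ADDEQ
9: · SUBVS
10: ✓ MOVLT  r0←0x1d

EXEC = [1,2,5,10]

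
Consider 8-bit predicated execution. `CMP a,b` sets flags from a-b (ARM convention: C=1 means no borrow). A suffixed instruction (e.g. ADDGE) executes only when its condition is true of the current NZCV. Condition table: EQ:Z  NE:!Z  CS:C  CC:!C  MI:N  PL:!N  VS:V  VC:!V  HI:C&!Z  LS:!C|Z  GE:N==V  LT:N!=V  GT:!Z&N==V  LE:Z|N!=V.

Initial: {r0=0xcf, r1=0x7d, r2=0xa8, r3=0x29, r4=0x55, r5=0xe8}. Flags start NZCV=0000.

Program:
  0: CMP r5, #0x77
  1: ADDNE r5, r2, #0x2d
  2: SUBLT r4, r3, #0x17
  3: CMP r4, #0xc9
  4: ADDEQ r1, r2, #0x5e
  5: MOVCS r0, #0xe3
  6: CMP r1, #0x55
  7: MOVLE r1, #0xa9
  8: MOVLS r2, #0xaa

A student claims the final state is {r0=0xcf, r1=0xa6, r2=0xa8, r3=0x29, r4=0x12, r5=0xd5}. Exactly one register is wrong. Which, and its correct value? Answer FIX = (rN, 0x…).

FIX = (r1, 0x7d)

0: ✓ CMP  NZCV=0011
1: ✓ ADDNE  r5←0xd5
2: ✓ SUBLT  r4←0x12
3: ✓ CMP  NZCV=0000
4: · ADDEQ
5: · MOVCS
6: ✓ CMP  NZCV=0010
7: · MOVLE
8: · MOVLS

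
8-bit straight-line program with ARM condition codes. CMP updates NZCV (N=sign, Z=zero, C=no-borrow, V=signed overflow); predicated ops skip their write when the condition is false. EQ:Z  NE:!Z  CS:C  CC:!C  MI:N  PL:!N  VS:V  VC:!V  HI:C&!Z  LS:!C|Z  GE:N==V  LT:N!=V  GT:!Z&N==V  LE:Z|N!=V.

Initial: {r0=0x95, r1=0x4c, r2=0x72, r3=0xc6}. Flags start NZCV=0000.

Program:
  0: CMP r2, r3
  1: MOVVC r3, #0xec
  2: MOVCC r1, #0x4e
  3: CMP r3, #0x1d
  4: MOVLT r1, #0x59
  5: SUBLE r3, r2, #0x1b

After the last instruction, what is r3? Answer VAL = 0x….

VAL = 0x57

[0] flags=1001 → (cmp)
[1] flags=1001 VC?F → skip
[2] flags=1001 CC?T → r1=0x4e
[3] flags=1010 → (cmp)
[4] flags=1010 LT?T → r1=0x59
[5] flags=1010 LE?T → r3=0x57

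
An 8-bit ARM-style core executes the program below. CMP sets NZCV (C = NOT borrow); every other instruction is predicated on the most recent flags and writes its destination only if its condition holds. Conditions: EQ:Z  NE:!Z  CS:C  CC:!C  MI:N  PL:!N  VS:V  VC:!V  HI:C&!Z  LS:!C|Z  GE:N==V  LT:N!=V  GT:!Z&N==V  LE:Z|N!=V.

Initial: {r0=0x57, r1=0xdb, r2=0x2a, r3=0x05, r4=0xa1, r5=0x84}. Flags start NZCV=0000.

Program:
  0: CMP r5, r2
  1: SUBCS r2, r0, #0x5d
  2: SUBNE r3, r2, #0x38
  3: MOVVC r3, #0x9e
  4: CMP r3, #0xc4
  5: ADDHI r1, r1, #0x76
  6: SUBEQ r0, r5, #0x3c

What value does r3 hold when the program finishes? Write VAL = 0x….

VAL = 0xc2

0: ✓ CMP  NZCV=0011
1: ✓ SUBCS  r2←0xfa
2: ✓ SUBNE  r3←0xc2
3: · MOVVC
4: ✓ CMP  NZCV=1000
5: · ADDHI
6: · SUBEQ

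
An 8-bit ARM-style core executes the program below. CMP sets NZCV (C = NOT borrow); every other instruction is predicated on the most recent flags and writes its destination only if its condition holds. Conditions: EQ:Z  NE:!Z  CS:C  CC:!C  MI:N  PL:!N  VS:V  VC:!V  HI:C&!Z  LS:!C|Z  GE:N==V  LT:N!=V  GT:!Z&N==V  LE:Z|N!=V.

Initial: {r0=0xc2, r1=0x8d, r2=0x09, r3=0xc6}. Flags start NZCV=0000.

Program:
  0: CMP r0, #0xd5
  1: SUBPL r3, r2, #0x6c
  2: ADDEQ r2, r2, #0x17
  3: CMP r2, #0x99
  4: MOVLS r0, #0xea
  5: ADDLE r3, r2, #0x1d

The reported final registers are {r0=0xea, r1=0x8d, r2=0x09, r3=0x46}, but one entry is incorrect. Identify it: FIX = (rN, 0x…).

FIX = (r3, 0xc6)

[0] flags=1000 → (cmp)
[1] flags=1000 PL?F → skip
[2] flags=1000 EQ?F → skip
[3] flags=0000 → (cmp)
[4] flags=0000 LS?T → r0=0xea
[5] flags=0000 LE?F → skip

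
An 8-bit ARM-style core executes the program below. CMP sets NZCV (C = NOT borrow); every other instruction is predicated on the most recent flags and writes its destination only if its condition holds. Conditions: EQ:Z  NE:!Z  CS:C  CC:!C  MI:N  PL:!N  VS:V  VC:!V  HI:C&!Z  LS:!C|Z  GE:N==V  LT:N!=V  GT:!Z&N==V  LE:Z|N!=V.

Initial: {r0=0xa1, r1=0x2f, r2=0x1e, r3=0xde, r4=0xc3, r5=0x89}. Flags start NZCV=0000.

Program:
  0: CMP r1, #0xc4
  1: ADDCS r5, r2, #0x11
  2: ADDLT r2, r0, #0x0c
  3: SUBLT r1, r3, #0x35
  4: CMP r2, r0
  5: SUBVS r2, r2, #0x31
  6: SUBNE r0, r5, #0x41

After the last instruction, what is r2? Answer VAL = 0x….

[0] flags=0000 → (cmp)
[1] flags=0000 CS?F → skip
[2] flags=0000 LT?F → skip
[3] flags=0000 LT?F → skip
[4] flags=0000 → (cmp)
[5] flags=0000 VS?F → skip
[6] flags=0000 NE?T → r0=0x48

VAL = 0x1e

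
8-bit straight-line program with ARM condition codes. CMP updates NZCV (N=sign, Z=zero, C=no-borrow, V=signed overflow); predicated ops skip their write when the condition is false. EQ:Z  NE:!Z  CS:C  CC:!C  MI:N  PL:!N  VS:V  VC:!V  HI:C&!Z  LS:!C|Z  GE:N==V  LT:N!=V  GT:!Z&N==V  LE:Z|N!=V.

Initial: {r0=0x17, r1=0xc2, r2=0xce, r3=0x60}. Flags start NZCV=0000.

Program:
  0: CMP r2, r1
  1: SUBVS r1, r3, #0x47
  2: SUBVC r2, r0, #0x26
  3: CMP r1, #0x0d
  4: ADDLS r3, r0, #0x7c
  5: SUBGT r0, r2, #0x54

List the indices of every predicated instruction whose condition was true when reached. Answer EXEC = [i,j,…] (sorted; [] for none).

EXEC = [2]

0: ✓ CMP  NZCV=0010
1: · SUBVS
2: ✓ SUBVC  r2←0xf1
3: ✓ CMP  NZCV=1010
4: · ADDLS
5: · SUBGT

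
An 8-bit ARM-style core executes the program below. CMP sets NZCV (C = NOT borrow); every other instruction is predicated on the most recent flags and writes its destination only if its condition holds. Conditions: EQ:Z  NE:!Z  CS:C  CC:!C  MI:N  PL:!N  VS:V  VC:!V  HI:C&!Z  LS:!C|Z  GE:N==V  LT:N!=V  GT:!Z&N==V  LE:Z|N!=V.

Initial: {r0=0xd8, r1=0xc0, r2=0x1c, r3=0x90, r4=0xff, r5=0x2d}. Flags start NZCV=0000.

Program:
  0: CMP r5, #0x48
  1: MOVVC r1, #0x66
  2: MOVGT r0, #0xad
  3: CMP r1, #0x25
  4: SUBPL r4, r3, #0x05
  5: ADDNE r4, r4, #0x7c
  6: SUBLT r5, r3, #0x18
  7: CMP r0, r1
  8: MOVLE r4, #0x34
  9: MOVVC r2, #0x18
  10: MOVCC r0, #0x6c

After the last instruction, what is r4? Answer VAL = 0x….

VAL = 0x34

0: ✓ CMP  NZCV=1000
1: ✓ MOVVC  r1←0x66
2: · MOVGT
3: ✓ CMP  NZCV=0010
4: ✓ SUBPL  r4←0x8b
5: ✓ ADDNE  r4←0x07
6: · SUBLT
7: ✓ CMP  NZCV=0011
8: ✓ MOVLE  r4←0x34
9: · MOVVC
10: · MOVCC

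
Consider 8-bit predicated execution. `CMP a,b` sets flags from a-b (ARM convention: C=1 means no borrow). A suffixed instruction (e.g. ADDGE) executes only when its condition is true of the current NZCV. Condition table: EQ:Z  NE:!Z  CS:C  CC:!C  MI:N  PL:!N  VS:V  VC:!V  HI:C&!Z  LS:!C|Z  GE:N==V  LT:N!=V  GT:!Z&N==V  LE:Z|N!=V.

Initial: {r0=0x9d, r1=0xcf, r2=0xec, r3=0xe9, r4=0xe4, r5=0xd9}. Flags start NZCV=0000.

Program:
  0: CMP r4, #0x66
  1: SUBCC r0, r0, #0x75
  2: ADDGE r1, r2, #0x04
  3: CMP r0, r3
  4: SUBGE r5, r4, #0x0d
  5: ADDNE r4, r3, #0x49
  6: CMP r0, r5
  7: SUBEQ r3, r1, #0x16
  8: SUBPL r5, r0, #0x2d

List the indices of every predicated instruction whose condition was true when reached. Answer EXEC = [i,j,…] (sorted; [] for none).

[0] flags=0011 → (cmp)
[1] flags=0011 CC?F → skip
[2] flags=0011 GE?F → skip
[3] flags=1000 → (cmp)
[4] flags=1000 GE?F → skip
[5] flags=1000 NE?T → r4=0x32
[6] flags=1000 → (cmp)
[7] flags=1000 EQ?F → skip
[8] flags=1000 PL?F → skip

EXEC = [5]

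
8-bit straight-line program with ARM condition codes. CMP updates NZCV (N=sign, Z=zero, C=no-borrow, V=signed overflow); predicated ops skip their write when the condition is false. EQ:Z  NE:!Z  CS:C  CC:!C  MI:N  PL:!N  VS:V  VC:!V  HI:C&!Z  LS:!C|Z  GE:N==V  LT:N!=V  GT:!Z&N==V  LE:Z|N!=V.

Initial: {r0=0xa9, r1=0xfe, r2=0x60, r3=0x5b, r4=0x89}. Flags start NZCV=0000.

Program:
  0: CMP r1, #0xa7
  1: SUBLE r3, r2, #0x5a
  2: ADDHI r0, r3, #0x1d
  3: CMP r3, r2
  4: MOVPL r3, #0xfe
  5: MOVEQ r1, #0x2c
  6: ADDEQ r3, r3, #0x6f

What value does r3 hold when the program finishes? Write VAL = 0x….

[0] flags=0010 → (cmp)
[1] flags=0010 LE?F → skip
[2] flags=0010 HI?T → r0=0x78
[3] flags=1000 → (cmp)
[4] flags=1000 PL?F → skip
[5] flags=1000 EQ?F → skip
[6] flags=1000 EQ?F → skip

VAL = 0x5b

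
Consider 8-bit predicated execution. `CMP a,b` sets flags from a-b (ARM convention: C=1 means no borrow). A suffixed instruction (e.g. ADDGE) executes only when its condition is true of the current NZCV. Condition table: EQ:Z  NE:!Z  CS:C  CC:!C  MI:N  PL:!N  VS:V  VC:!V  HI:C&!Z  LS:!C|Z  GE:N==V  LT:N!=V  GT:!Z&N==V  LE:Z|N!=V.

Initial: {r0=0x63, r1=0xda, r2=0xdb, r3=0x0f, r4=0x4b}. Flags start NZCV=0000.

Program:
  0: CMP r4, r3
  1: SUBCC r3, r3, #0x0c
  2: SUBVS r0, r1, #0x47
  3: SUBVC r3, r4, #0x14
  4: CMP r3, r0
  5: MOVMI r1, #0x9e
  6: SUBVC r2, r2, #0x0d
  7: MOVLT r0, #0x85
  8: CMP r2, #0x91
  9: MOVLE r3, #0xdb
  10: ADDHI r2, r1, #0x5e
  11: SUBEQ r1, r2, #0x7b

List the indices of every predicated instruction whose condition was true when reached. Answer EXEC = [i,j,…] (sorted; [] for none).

EXEC = [3,5,6,7,10]

[0] flags=0010 → (cmp)
[1] flags=0010 CC?F → skip
[2] flags=0010 VS?F → skip
[3] flags=0010 VC?T → r3=0x37
[4] flags=1000 → (cmp)
[5] flags=1000 MI?T → r1=0x9e
[6] flags=1000 VC?T → r2=0xce
[7] flags=1000 LT?T → r0=0x85
[8] flags=0010 → (cmp)
[9] flags=0010 LE?F → skip
[10] flags=0010 HI?T → r2=0xfc
[11] flags=0010 EQ?F → skip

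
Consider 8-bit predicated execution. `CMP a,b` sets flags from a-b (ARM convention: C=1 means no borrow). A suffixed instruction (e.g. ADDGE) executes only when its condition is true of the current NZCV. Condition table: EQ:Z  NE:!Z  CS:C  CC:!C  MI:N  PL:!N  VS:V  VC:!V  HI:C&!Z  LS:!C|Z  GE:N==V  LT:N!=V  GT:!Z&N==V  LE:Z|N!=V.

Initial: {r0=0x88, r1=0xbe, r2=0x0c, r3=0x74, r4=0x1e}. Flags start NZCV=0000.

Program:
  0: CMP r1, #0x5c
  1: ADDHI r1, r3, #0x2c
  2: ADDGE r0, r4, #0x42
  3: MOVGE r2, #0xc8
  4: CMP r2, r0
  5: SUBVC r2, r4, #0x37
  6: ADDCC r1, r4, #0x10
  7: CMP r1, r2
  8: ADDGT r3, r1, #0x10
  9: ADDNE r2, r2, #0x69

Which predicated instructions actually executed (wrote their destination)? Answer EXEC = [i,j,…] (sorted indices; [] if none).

EXEC = [1,6,8,9]

0: ✓ CMP  NZCV=0011
1: ✓ ADDHI  r1←0xa0
2: · ADDGE
3: · MOVGE
4: ✓ CMP  NZCV=1001
5: · SUBVC
6: ✓ ADDCC  r1←0x2e
7: ✓ CMP  NZCV=0010
8: ✓ ADDGT  r3←0x3e
9: ✓ ADDNE  r2←0x75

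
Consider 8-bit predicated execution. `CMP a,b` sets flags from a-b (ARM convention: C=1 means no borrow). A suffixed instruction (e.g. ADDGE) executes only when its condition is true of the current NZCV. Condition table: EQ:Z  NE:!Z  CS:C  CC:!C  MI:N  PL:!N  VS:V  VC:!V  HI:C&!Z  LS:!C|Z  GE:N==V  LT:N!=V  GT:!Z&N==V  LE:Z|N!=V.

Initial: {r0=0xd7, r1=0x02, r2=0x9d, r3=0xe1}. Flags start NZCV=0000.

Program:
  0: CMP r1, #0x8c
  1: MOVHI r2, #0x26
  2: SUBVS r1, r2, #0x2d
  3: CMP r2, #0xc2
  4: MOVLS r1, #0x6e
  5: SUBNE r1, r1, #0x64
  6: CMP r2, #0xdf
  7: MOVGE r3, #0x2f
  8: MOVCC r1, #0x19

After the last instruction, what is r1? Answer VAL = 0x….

VAL = 0x19

0: ✓ CMP  NZCV=0000
1: · MOVHI
2: · SUBVS
3: ✓ CMP  NZCV=1000
4: ✓ MOVLS  r1←0x6e
5: ✓ SUBNE  r1←0x0a
6: ✓ CMP  NZCV=1000
7: · MOVGE
8: ✓ MOVCC  r1←0x19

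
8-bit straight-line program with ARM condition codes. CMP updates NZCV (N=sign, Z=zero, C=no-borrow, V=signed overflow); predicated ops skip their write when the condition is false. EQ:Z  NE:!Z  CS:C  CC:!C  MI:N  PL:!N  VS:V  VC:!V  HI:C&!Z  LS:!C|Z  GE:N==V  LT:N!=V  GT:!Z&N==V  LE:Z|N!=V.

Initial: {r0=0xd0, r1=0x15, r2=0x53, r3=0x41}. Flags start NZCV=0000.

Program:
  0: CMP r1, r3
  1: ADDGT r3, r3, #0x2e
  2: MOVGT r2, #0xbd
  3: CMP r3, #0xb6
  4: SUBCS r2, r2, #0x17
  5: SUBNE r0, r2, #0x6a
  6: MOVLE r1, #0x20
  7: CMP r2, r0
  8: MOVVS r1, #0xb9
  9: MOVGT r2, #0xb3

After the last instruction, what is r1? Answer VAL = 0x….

0: ✓ CMP  NZCV=1000
1: · ADDGT
2: · MOVGT
3: ✓ CMP  NZCV=1001
4: · SUBCS
5: ✓ SUBNE  r0←0xe9
6: · MOVLE
7: ✓ CMP  NZCV=0000
8: · MOVVS
9: ✓ MOVGT  r2←0xb3

VAL = 0x15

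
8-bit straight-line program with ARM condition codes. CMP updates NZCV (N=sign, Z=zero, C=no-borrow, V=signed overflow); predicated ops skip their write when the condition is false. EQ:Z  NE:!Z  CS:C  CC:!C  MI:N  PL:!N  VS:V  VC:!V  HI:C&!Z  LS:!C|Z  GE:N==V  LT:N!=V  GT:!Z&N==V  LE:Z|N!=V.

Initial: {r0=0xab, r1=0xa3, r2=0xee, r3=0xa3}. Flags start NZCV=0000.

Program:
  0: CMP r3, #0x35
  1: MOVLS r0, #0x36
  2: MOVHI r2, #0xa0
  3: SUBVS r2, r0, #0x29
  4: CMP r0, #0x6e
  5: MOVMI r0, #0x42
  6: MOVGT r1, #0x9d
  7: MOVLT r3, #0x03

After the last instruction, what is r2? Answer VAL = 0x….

0: ✓ CMP  NZCV=0011
1: · MOVLS
2: ✓ MOVHI  r2←0xa0
3: ✓ SUBVS  r2←0x82
4: ✓ CMP  NZCV=0011
5: · MOVMI
6: · MOVGT
7: ✓ MOVLT  r3←0x03

VAL = 0x82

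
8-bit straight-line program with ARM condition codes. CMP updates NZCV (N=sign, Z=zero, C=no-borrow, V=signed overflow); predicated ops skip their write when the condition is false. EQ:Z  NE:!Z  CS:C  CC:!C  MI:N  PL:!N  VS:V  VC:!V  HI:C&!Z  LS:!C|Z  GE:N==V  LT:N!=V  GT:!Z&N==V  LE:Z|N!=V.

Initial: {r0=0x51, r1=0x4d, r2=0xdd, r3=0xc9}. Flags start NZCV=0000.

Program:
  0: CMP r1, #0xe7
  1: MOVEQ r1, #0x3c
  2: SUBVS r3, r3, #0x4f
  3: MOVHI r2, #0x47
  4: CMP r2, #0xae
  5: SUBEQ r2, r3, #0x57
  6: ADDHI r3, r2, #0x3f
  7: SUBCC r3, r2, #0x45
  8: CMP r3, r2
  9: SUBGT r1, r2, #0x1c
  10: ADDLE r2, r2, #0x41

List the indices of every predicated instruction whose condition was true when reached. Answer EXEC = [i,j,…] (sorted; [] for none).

0: ✓ CMP  NZCV=0000
1: · MOVEQ
2: · SUBVS
3: · MOVHI
4: ✓ CMP  NZCV=0010
5: · SUBEQ
6: ✓ ADDHI  r3←0x1c
7: · SUBCC
8: ✓ CMP  NZCV=0000
9: ✓ SUBGT  r1←0xc1
10: · ADDLE

EXEC = [6,9]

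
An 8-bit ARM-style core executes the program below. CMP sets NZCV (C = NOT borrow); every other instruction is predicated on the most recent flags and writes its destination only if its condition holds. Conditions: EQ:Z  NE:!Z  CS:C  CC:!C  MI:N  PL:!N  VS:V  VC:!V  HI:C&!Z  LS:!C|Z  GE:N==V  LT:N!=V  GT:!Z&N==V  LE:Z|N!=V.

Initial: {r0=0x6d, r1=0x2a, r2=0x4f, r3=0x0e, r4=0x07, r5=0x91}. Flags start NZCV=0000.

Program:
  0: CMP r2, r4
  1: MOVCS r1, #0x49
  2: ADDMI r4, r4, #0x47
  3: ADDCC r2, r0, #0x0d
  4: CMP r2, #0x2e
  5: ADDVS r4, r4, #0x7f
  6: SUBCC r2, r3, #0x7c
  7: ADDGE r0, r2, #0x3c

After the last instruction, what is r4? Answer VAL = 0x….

[0] flags=0010 → (cmp)
[1] flags=0010 CS?T → r1=0x49
[2] flags=0010 MI?F → skip
[3] flags=0010 CC?F → skip
[4] flags=0010 → (cmp)
[5] flags=0010 VS?F → skip
[6] flags=0010 CC?F → skip
[7] flags=0010 GE?T → r0=0x8b

VAL = 0x07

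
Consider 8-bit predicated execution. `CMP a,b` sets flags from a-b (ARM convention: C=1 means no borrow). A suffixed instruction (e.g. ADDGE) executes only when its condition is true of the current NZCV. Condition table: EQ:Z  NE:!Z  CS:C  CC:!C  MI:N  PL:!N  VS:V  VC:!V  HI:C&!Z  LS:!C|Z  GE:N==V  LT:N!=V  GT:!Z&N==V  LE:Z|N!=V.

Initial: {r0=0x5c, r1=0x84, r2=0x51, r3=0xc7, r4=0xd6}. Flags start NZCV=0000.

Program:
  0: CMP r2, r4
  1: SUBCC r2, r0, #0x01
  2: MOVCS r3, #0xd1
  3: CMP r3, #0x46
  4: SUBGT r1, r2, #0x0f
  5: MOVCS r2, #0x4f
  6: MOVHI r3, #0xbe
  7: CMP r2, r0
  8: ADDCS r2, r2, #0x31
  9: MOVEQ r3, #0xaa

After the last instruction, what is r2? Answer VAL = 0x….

0: ✓ CMP  NZCV=0000
1: ✓ SUBCC  r2←0x5b
2: · MOVCS
3: ✓ CMP  NZCV=1010
4: · SUBGT
5: ✓ MOVCS  r2←0x4f
6: ✓ MOVHI  r3←0xbe
7: ✓ CMP  NZCV=1000
8: · ADDCS
9: · MOVEQ

VAL = 0x4f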